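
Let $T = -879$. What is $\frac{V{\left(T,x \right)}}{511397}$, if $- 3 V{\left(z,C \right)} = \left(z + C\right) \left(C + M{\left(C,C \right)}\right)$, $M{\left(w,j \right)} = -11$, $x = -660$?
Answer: $- \frac{344223}{511397} \approx -0.6731$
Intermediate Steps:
$V{\left(z,C \right)} = - \frac{\left(-11 + C\right) \left(C + z\right)}{3}$ ($V{\left(z,C \right)} = - \frac{\left(z + C\right) \left(C - 11\right)}{3} = - \frac{\left(C + z\right) \left(-11 + C\right)}{3} = - \frac{\left(-11 + C\right) \left(C + z\right)}{3}$)
$\frac{V{\left(T,x \right)}}{511397} = \frac{- \frac{\left(-660\right)^{2}}{3} + \frac{11}{3} \left(-660\right) + \frac{11}{3} \left(-879\right) - \left(-220\right) \left(-879\right)}{511397} = \left(\left(- \frac{1}{3}\right) 435600 - 2420 - 3223 - 193380\right) \frac{1}{511397} = \left(-145200 - 2420 - 3223 - 193380\right) \frac{1}{511397} = \left(-344223\right) \frac{1}{511397} = - \frac{344223}{511397}$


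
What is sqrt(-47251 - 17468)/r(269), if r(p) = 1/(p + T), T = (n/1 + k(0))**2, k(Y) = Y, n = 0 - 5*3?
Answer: 4446*I*sqrt(799) ≈ 1.2567e+5*I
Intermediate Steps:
n = -15 (n = 0 - 15 = -15)
T = 225 (T = (-15/1 + 0)**2 = (-15*1 + 0)**2 = (-15 + 0)**2 = (-15)**2 = 225)
r(p) = 1/(225 + p) (r(p) = 1/(p + 225) = 1/(225 + p))
sqrt(-47251 - 17468)/r(269) = sqrt(-47251 - 17468)/(1/(225 + 269)) = sqrt(-64719)/(1/494) = (9*I*sqrt(799))/(1/494) = (9*I*sqrt(799))*494 = 4446*I*sqrt(799)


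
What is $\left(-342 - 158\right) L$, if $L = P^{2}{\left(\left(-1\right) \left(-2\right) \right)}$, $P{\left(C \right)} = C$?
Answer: $-2000$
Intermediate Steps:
$L = 4$ ($L = \left(\left(-1\right) \left(-2\right)\right)^{2} = 2^{2} = 4$)
$\left(-342 - 158\right) L = \left(-342 - 158\right) 4 = \left(-500\right) 4 = -2000$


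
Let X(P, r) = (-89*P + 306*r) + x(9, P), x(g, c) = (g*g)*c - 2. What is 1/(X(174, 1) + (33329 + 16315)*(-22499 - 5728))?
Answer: -1/1401302276 ≈ -7.1362e-10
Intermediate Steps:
x(g, c) = -2 + c*g**2 (x(g, c) = g**2*c - 2 = c*g**2 - 2 = -2 + c*g**2)
X(P, r) = -2 - 8*P + 306*r (X(P, r) = (-89*P + 306*r) + (-2 + P*9**2) = (-89*P + 306*r) + (-2 + P*81) = (-89*P + 306*r) + (-2 + 81*P) = -2 - 8*P + 306*r)
1/(X(174, 1) + (33329 + 16315)*(-22499 - 5728)) = 1/((-2 - 8*174 + 306*1) + (33329 + 16315)*(-22499 - 5728)) = 1/((-2 - 1392 + 306) + 49644*(-28227)) = 1/(-1088 - 1401301188) = 1/(-1401302276) = -1/1401302276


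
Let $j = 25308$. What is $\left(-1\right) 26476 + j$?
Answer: $-1168$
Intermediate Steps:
$\left(-1\right) 26476 + j = \left(-1\right) 26476 + 25308 = -26476 + 25308 = -1168$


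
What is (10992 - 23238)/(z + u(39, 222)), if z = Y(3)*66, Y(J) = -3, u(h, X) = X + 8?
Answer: -6123/16 ≈ -382.69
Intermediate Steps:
u(h, X) = 8 + X
z = -198 (z = -3*66 = -198)
(10992 - 23238)/(z + u(39, 222)) = (10992 - 23238)/(-198 + (8 + 222)) = -12246/(-198 + 230) = -12246/32 = -12246*1/32 = -6123/16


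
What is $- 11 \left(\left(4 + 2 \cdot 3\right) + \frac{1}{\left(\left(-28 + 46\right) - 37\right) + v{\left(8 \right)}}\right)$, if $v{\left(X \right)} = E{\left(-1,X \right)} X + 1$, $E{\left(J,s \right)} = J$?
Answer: $- \frac{2849}{26} \approx -109.58$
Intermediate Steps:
$v{\left(X \right)} = 1 - X$ ($v{\left(X \right)} = - X + 1 = 1 - X$)
$- 11 \left(\left(4 + 2 \cdot 3\right) + \frac{1}{\left(\left(-28 + 46\right) - 37\right) + v{\left(8 \right)}}\right) = - 11 \left(\left(4 + 2 \cdot 3\right) + \frac{1}{\left(\left(-28 + 46\right) - 37\right) + \left(1 - 8\right)}\right) = - 11 \left(\left(4 + 6\right) + \frac{1}{\left(18 - 37\right) + \left(1 - 8\right)}\right) = - 11 \left(10 + \frac{1}{-19 - 7}\right) = - 11 \left(10 + \frac{1}{-26}\right) = - 11 \left(10 - \frac{1}{26}\right) = \left(-11\right) \frac{259}{26} = - \frac{2849}{26}$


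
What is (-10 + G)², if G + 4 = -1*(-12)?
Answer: 4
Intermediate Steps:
G = 8 (G = -4 - 1*(-12) = -4 + 12 = 8)
(-10 + G)² = (-10 + 8)² = (-2)² = 4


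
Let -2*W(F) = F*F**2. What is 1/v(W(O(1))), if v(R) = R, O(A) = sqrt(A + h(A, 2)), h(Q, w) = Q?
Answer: -sqrt(2)/2 ≈ -0.70711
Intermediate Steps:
O(A) = sqrt(2)*sqrt(A) (O(A) = sqrt(A + A) = sqrt(2*A) = sqrt(2)*sqrt(A))
W(F) = -F**3/2 (W(F) = -F*F**2/2 = -F**3/2)
1/v(W(O(1))) = 1/(-2*sqrt(2)/2) = 1/(-sqrt(2)) = -sqrt(2)/2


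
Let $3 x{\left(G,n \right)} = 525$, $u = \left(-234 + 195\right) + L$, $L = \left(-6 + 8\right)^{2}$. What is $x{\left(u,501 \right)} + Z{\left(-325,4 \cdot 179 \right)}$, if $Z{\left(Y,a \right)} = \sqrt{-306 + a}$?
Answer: $175 + \sqrt{410} \approx 195.25$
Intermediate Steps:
$L = 4$ ($L = 2^{2} = 4$)
$u = -35$ ($u = \left(-234 + 195\right) + 4 = -39 + 4 = -35$)
$x{\left(G,n \right)} = 175$ ($x{\left(G,n \right)} = \frac{1}{3} \cdot 525 = 175$)
$x{\left(u,501 \right)} + Z{\left(-325,4 \cdot 179 \right)} = 175 + \sqrt{-306 + 4 \cdot 179} = 175 + \sqrt{-306 + 716} = 175 + \sqrt{410}$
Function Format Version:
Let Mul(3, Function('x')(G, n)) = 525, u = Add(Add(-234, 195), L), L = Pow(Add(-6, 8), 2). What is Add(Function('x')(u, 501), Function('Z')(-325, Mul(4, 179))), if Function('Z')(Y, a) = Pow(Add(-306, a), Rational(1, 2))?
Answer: Add(175, Pow(410, Rational(1, 2))) ≈ 195.25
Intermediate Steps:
L = 4 (L = Pow(2, 2) = 4)
u = -35 (u = Add(Add(-234, 195), 4) = Add(-39, 4) = -35)
Function('x')(G, n) = 175 (Function('x')(G, n) = Mul(Rational(1, 3), 525) = 175)
Add(Function('x')(u, 501), Function('Z')(-325, Mul(4, 179))) = Add(175, Pow(Add(-306, Mul(4, 179)), Rational(1, 2))) = Add(175, Pow(Add(-306, 716), Rational(1, 2))) = Add(175, Pow(410, Rational(1, 2)))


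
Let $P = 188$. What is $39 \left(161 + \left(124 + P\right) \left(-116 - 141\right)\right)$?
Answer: $-3120897$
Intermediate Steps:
$39 \left(161 + \left(124 + P\right) \left(-116 - 141\right)\right) = 39 \left(161 + \left(124 + 188\right) \left(-116 - 141\right)\right) = 39 \left(161 + 312 \left(-257\right)\right) = 39 \left(161 - 80184\right) = 39 \left(-80023\right) = -3120897$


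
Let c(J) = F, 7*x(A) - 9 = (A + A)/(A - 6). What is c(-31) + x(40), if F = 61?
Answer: 7452/119 ≈ 62.622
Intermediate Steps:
x(A) = 9/7 + 2*A/(7*(-6 + A)) (x(A) = 9/7 + ((A + A)/(A - 6))/7 = 9/7 + ((2*A)/(-6 + A))/7 = 9/7 + (2*A/(-6 + A))/7 = 9/7 + 2*A/(7*(-6 + A)))
c(J) = 61
c(-31) + x(40) = 61 + (-54 + 11*40)/(7*(-6 + 40)) = 61 + (⅐)*(-54 + 440)/34 = 61 + (⅐)*(1/34)*386 = 61 + 193/119 = 7452/119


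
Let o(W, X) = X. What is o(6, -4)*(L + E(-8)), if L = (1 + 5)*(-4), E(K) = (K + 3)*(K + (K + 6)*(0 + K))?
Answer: 256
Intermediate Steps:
E(K) = (3 + K)*(K + K*(6 + K)) (E(K) = (3 + K)*(K + (6 + K)*K) = (3 + K)*(K + K*(6 + K)))
L = -24 (L = 6*(-4) = -24)
o(6, -4)*(L + E(-8)) = -4*(-24 - 8*(21 + (-8)² + 10*(-8))) = -4*(-24 - 8*(21 + 64 - 80)) = -4*(-24 - 8*5) = -4*(-24 - 40) = -4*(-64) = 256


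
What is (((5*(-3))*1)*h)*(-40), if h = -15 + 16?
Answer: 600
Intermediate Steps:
h = 1
(((5*(-3))*1)*h)*(-40) = (((5*(-3))*1)*1)*(-40) = (-15*1*1)*(-40) = -15*1*(-40) = -15*(-40) = 600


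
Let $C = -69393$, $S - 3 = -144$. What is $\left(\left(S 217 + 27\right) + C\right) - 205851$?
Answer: $-305814$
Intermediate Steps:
$S = -141$ ($S = 3 - 144 = -141$)
$\left(\left(S 217 + 27\right) + C\right) - 205851 = \left(\left(\left(-141\right) 217 + 27\right) - 69393\right) - 205851 = \left(\left(-30597 + 27\right) - 69393\right) - 205851 = \left(-30570 - 69393\right) - 205851 = -99963 - 205851 = -305814$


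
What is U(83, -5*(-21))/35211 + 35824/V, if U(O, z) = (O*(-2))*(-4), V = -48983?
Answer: -111715832/156794583 ≈ -0.71250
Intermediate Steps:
U(O, z) = 8*O (U(O, z) = -2*O*(-4) = 8*O)
U(83, -5*(-21))/35211 + 35824/V = (8*83)/35211 + 35824/(-48983) = 664*(1/35211) + 35824*(-1/48983) = 664/35211 - 35824/48983 = -111715832/156794583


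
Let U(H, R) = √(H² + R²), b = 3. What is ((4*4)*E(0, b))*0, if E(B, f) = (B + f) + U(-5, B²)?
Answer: 0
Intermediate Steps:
E(B, f) = B + f + √(25 + B⁴) (E(B, f) = (B + f) + √((-5)² + (B²)²) = (B + f) + √(25 + B⁴) = B + f + √(25 + B⁴))
((4*4)*E(0, b))*0 = ((4*4)*(0 + 3 + √(25 + 0⁴)))*0 = (16*(0 + 3 + √(25 + 0)))*0 = (16*(0 + 3 + √25))*0 = (16*(0 + 3 + 5))*0 = (16*8)*0 = 128*0 = 0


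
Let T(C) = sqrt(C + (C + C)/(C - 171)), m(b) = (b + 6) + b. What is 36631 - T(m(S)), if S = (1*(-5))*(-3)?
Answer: 36631 - 2*sqrt(1995)/15 ≈ 36625.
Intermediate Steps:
S = 15 (S = -5*(-3) = 15)
m(b) = 6 + 2*b (m(b) = (6 + b) + b = 6 + 2*b)
T(C) = sqrt(C + 2*C/(-171 + C)) (T(C) = sqrt(C + (2*C)/(-171 + C)) = sqrt(C + 2*C/(-171 + C)))
36631 - T(m(S)) = 36631 - sqrt((6 + 2*15)*(-169 + (6 + 2*15))/(-171 + (6 + 2*15))) = 36631 - sqrt((6 + 30)*(-169 + (6 + 30))/(-171 + (6 + 30))) = 36631 - sqrt(36*(-169 + 36)/(-171 + 36)) = 36631 - sqrt(36*(-133)/(-135)) = 36631 - sqrt(36*(-1/135)*(-133)) = 36631 - sqrt(532/15) = 36631 - 2*sqrt(1995)/15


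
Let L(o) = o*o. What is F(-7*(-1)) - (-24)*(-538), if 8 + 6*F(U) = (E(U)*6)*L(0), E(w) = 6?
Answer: -38740/3 ≈ -12913.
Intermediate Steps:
L(o) = o**2
F(U) = -4/3 (F(U) = -4/3 + ((6*6)*0**2)/6 = -4/3 + (36*0)/6 = -4/3 + (1/6)*0 = -4/3 + 0 = -4/3)
F(-7*(-1)) - (-24)*(-538) = -4/3 - (-24)*(-538) = -4/3 - 1*12912 = -4/3 - 12912 = -38740/3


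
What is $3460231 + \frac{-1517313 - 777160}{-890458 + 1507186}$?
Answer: $\frac{2134019049695}{616728} \approx 3.4602 \cdot 10^{6}$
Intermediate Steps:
$3460231 + \frac{-1517313 - 777160}{-890458 + 1507186} = 3460231 - \frac{2294473}{616728} = \frac{2134019049695}{616728}$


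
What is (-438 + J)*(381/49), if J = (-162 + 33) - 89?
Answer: -249936/49 ≈ -5100.7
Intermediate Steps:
J = -218 (J = -129 - 89 = -218)
(-438 + J)*(381/49) = (-438 - 218)*(381/49) = -249936/49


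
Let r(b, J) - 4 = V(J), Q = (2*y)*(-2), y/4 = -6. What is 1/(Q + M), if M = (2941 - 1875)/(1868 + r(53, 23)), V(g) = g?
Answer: 1895/182986 ≈ 0.010356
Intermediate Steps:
y = -24 (y = 4*(-6) = -24)
Q = 96 (Q = (2*(-24))*(-2) = -48*(-2) = 96)
r(b, J) = 4 + J
M = 1066/1895 (M = (2941 - 1875)/(1868 + (4 + 23)) = 1066/(1868 + 27) = 1066/1895 ≈ 0.56253)
1/(Q + M) = 1/(96 + 1066/1895) = 1/(182986/1895) = 1895/182986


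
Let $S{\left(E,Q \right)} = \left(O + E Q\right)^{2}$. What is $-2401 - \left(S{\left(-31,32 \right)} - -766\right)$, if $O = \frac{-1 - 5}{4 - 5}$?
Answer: $-975363$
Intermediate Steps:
$O = 6$ ($O = - \frac{6}{-1} = \left(-6\right) \left(-1\right) = 6$)
$S{\left(E,Q \right)} = \left(6 + E Q\right)^{2}$
$-2401 - \left(S{\left(-31,32 \right)} - -766\right) = -2401 - \left(\left(6 - 992\right)^{2} - -766\right) = -2401 - \left(\left(6 - 992\right)^{2} + 766\right) = -2401 - \left(\left(-986\right)^{2} + 766\right) = -2401 - \left(972196 + 766\right) = -2401 - 972962 = -975363$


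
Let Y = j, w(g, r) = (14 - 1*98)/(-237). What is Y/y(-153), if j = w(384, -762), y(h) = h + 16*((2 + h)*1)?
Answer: -4/28993 ≈ -0.00013796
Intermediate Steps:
y(h) = 32 + 17*h (y(h) = h + 16*(2 + h) = h + (32 + 16*h) = 32 + 17*h)
w(g, r) = 28/79 (w(g, r) = (14 - 98)*(-1/237) = -84*(-1/237) = 28/79)
j = 28/79 ≈ 0.35443
Y = 28/79 ≈ 0.35443
Y/y(-153) = 28/(79*(32 + 17*(-153))) = 28/(79*(32 - 2601)) = (28/79)/(-2569) = (28/79)*(-1/2569) = -4/28993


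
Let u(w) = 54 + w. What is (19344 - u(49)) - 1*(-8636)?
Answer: 27877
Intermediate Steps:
(19344 - u(49)) - 1*(-8636) = (19344 - (54 + 49)) - 1*(-8636) = (19344 - 1*103) + 8636 = (19344 - 103) + 8636 = 19241 + 8636 = 27877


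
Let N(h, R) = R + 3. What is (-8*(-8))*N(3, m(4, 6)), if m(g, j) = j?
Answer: 576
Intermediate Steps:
N(h, R) = 3 + R
(-8*(-8))*N(3, m(4, 6)) = (-8*(-8))*(3 + 6) = 64*9 = 576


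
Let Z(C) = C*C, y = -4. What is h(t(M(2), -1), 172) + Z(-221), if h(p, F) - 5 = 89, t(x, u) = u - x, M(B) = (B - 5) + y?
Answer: 48935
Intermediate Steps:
Z(C) = C²
M(B) = -9 + B (M(B) = (B - 5) - 4 = (-5 + B) - 4 = -9 + B)
h(p, F) = 94 (h(p, F) = 5 + 89 = 94)
h(t(M(2), -1), 172) + Z(-221) = 94 + (-221)² = 94 + 48841 = 48935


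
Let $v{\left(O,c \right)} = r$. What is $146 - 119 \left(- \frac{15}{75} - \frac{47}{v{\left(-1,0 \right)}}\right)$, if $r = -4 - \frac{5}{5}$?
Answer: $- \frac{4744}{5} \approx -948.8$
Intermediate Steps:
$r = -5$ ($r = -4 - 1 = -5$)
$v{\left(O,c \right)} = -5$
$146 - 119 \left(- \frac{15}{75} - \frac{47}{v{\left(-1,0 \right)}}\right) = 146 - 119 \left(- \frac{15}{75} - \frac{47}{-5}\right) = 146 - 119 \left(\left(-15\right) \frac{1}{75} - - \frac{47}{5}\right) = 146 - 119 \left(- \frac{1}{5} + \frac{47}{5}\right) = 146 - \frac{5474}{5} = - \frac{4744}{5}$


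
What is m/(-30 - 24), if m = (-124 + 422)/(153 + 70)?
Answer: -149/6021 ≈ -0.024747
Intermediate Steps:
m = 298/223 ≈ 1.3363
m/(-30 - 24) = (298/223)/(-30 - 24) = (298/223)/(-54) = -1/54*298/223 = -149/6021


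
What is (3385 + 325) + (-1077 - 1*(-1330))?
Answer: 3963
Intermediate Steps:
(3385 + 325) + (-1077 - 1*(-1330)) = 3710 + (-1077 + 1330) = 3710 + 253 = 3963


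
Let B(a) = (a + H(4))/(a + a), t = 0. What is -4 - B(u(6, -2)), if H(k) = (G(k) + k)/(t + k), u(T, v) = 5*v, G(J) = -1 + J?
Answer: -353/80 ≈ -4.4125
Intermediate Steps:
H(k) = (-1 + 2*k)/k (H(k) = ((-1 + k) + k)/(0 + k) = (-1 + 2*k)/k)
B(a) = (7/4 + a)/(2*a) (B(a) = (a + (2 - 1/4))/(a + a) = (a + (2 - 1*1/4))/((2*a)) = (a + (2 - 1/4))*(1/(2*a)) = (a + 7/4)*(1/(2*a)) = (7/4 + a)*(1/(2*a)) = (7/4 + a)/(2*a))
-4 - B(u(6, -2)) = -4 - (7 + 4*(5*(-2)))/(8*(5*(-2))) = -4 - (7 + 4*(-10))/(8*(-10)) = -4 - (-1)*(7 - 40)/(8*10) = -4 - (-1)*(-33)/(8*10) = -4 - 1*33/80 = -4 - 33/80 = -353/80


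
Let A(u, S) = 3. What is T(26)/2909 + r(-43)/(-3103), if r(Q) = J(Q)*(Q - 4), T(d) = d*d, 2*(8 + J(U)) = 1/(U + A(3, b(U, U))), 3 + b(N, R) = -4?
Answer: 80170797/722130160 ≈ 0.11102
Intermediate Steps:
b(N, R) = -7 (b(N, R) = -3 - 4 = -7)
J(U) = -8 + 1/(2*(3 + U)) (J(U) = -8 + 1/(2*(U + 3)) = -8 + 1/(2*(3 + U)))
T(d) = d²
r(Q) = (-47 - 16*Q)*(-4 + Q)/(2*(3 + Q)) (r(Q) = ((-47 - 16*Q)/(2*(3 + Q)))*(Q - 4) = ((-47 - 16*Q)/(2*(3 + Q)))*(-4 + Q) = (-47 - 16*Q)*(-4 + Q)/(2*(3 + Q)))
T(26)/2909 + r(-43)/(-3103) = 26²/2909 - (-4 - 43)*(47 + 16*(-43))/(6 + 2*(-43))/(-3103) = 676*(1/2909) - 1*(-47)*(47 - 688)/(6 - 86)*(-1/3103) = 676/2909 - 1*(-47)*(-641)/(-80)*(-1/3103) = 676/2909 - 1*(-1/80)*(-47)*(-641)*(-1/3103) = 676/2909 + (30127/80)*(-1/3103) = 676/2909 - 30127/248240 = 80170797/722130160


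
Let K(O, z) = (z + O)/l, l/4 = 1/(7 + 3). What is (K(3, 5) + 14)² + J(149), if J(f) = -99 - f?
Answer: 908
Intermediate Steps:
l = ⅖ (l = 4/(7 + 3) = 4/10 = 4*(⅒) = ⅖ ≈ 0.40000)
K(O, z) = 5*O/2 + 5*z/2 (K(O, z) = (z + O)/(⅖) = (O + z)*(5/2) = 5*O/2 + 5*z/2)
(K(3, 5) + 14)² + J(149) = (((5/2)*3 + (5/2)*5) + 14)² + (-99 - 1*149) = ((15/2 + 25/2) + 14)² + (-99 - 149) = (20 + 14)² - 248 = 34² - 248 = 1156 - 248 = 908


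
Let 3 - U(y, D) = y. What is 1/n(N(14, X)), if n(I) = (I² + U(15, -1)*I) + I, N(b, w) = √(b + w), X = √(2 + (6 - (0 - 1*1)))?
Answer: -1/104 - 11*√17/1768 ≈ -0.035268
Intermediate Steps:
U(y, D) = 3 - y
X = 3 (X = √(2 + (6 - (0 - 1))) = √(2 + (6 - 1*(-1))) = √(2 + (6 + 1)) = √(2 + 7) = √9 = 3)
n(I) = I² - 11*I (n(I) = (I² + (3 - 1*15)*I) + I = (I² + (3 - 15)*I) + I = (I² - 12*I) + I = I² - 11*I)
1/n(N(14, X)) = 1/(√(14 + 3)*(-11 + √(14 + 3))) = 1/(√17*(-11 + √17)) = √17/(17*(-11 + √17))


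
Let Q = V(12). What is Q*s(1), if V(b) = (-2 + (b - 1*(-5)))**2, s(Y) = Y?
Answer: 225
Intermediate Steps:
V(b) = (3 + b)**2 (V(b) = (-2 + (b + 5))**2 = (-2 + (5 + b))**2 = (3 + b)**2)
Q = 225 (Q = (3 + 12)**2 = 15**2 = 225)
Q*s(1) = 225*1 = 225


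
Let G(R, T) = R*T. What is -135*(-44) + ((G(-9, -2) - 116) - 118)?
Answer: 5724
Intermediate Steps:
-135*(-44) + ((G(-9, -2) - 116) - 118) = -135*(-44) + ((-9*(-2) - 116) - 118) = 5940 + ((18 - 116) - 118) = 5940 + (-98 - 118) = 5940 - 216 = 5724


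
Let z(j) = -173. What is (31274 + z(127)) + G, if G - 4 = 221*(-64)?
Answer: 16961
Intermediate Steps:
G = -14140 (G = 4 + 221*(-64) = 4 - 14144 = -14140)
(31274 + z(127)) + G = (31274 - 173) - 14140 = 31101 - 14140 = 16961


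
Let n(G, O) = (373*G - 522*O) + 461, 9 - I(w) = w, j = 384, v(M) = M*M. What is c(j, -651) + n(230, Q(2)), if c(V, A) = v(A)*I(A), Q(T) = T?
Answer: 279793867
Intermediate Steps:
v(M) = M²
I(w) = 9 - w
c(V, A) = A²*(9 - A)
n(G, O) = 461 - 522*O + 373*G (n(G, O) = (-522*O + 373*G) + 461 = 461 - 522*O + 373*G)
c(j, -651) + n(230, Q(2)) = (-651)²*(9 - 1*(-651)) + (461 - 522*2 + 373*230) = 423801*(9 + 651) + (461 - 1044 + 85790) = 423801*660 + 85207 = 279708660 + 85207 = 279793867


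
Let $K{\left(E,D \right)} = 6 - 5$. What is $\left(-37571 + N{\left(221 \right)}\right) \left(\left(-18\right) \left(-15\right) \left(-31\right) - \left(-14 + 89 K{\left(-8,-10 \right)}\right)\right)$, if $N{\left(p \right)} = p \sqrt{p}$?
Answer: $317287095 - 1866345 \sqrt{221} \approx 2.8954 \cdot 10^{8}$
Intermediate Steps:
$N{\left(p \right)} = p^{\frac{3}{2}}$
$K{\left(E,D \right)} = 1$
$\left(-37571 + N{\left(221 \right)}\right) \left(\left(-18\right) \left(-15\right) \left(-31\right) - \left(-14 + 89 K{\left(-8,-10 \right)}\right)\right) = \left(-37571 + 221^{\frac{3}{2}}\right) \left(\left(-18\right) \left(-15\right) \left(-31\right) + \left(14 - 89\right)\right) = \left(-37571 + 221 \sqrt{221}\right) \left(270 \left(-31\right) + \left(14 - 89\right)\right) = \left(-37571 + 221 \sqrt{221}\right) \left(-8370 - 75\right) = \left(-37571 + 221 \sqrt{221}\right) \left(-8445\right) = 317287095 - 1866345 \sqrt{221}$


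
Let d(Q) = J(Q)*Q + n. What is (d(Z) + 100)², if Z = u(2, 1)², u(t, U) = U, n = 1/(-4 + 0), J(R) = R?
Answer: 162409/16 ≈ 10151.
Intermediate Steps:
n = -¼ (n = 1/(-4) = -¼ ≈ -0.25000)
Z = 1 (Z = 1² = 1)
d(Q) = -¼ + Q² (d(Q) = Q*Q - ¼ = Q² - ¼ = -¼ + Q²)
(d(Z) + 100)² = ((-¼ + 1²) + 100)² = ((-¼ + 1) + 100)² = (¾ + 100)² = (403/4)² = 162409/16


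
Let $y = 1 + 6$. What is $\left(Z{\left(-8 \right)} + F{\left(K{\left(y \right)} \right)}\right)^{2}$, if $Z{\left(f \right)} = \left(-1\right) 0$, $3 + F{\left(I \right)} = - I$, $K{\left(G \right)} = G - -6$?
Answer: $256$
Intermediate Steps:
$y = 7$
$K{\left(G \right)} = 6 + G$ ($K{\left(G \right)} = G + 6 = 6 + G$)
$F{\left(I \right)} = -3 - I$
$Z{\left(f \right)} = 0$
$\left(Z{\left(-8 \right)} + F{\left(K{\left(y \right)} \right)}\right)^{2} = \left(0 - 16\right)^{2} = \left(-16\right)^{2} = 256$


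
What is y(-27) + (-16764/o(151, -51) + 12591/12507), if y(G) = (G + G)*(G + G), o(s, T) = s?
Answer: 1766422035/629519 ≈ 2806.0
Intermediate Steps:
y(G) = 4*G² (y(G) = (2*G)*(2*G) = 4*G²)
y(-27) + (-16764/o(151, -51) + 12591/12507) = 4*(-27)² + (-16764/151 + 12591/12507) = 4*729 + (-16764*1/151 + 12591*(1/12507)) = 2916 + (-16764/151 + 4197/4169) = 2916 - 69255369/629519 = 1766422035/629519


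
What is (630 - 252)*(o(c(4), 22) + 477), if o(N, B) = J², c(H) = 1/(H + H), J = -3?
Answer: 183708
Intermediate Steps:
c(H) = 1/(2*H)
o(N, B) = 9 (o(N, B) = (-3)² = 9)
(630 - 252)*(o(c(4), 22) + 477) = (630 - 252)*(9 + 477) = 378*486 = 183708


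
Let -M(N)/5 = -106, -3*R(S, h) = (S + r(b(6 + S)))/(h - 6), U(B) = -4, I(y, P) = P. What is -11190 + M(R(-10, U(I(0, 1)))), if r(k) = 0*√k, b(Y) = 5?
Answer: -10660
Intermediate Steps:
r(k) = 0
R(S, h) = -S/(3*(-6 + h)) (R(S, h) = -(S + 0)/(3*(h - 6)) = -S/(3*(-6 + h)))
M(N) = 530 (M(N) = -5*(-106) = 530)
-11190 + M(R(-10, U(I(0, 1)))) = -11190 + 530 = -10660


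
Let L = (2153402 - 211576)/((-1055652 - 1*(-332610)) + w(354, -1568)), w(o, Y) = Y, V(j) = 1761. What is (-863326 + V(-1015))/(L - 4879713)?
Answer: 312149307325/1767945389378 ≈ 0.17656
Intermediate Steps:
L = -970913/362305 (L = (2153402 - 211576)/((-1055652 - 1*(-332610)) - 1568) = 1941826/((-1055652 + 332610) - 1568) = 1941826/(-723042 - 1568) = 1941826/(-724610) = 1941826*(-1/724610) = -970913/362305 ≈ -2.6798)
(-863326 + V(-1015))/(L - 4879713) = (-863326 + 1761)/(-970913/362305 - 4879713) = -861565/(-1767945389378/362305) = -861565*(-362305/1767945389378) = 312149307325/1767945389378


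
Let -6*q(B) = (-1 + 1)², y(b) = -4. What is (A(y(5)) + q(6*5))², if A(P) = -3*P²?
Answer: 2304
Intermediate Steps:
q(B) = 0 (q(B) = -(-1 + 1)²/6 = -⅙*0² = -⅙*0 = 0)
(A(y(5)) + q(6*5))² = (-3*(-4)² + 0)² = (-3*16 + 0)² = (-48 + 0)² = (-48)² = 2304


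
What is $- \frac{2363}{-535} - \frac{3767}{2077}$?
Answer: $\frac{2892606}{1111195} \approx 2.6031$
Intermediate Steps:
$- \frac{2363}{-535} - \frac{3767}{2077} = \left(-2363\right) \left(- \frac{1}{535}\right) - \frac{3767}{2077} = \frac{2363}{535} - \frac{3767}{2077} = \frac{2892606}{1111195}$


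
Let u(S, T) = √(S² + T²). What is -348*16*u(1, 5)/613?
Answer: -5568*√26/613 ≈ -46.315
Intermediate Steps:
-348*16*u(1, 5)/613 = -348*16*√(1² + 5²)/613 = -348*16*√(1 + 25)/613 = -348*16*√26/613 = -5568*√26/613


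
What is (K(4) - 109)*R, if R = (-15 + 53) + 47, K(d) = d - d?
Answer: -9265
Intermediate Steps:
K(d) = 0
R = 85 (R = 38 + 47 = 85)
(K(4) - 109)*R = (0 - 109)*85 = -109*85 = -9265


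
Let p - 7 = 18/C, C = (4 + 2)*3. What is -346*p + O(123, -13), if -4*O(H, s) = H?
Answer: -11195/4 ≈ -2798.8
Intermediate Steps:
O(H, s) = -H/4
C = 18 (C = 6*3 = 18)
p = 8 (p = 7 + 18/18 = 7 + 18*(1/18) = 7 + 1 = 8)
-346*p + O(123, -13) = -346*8 - ¼*123 = -2768 - 123/4 = -11195/4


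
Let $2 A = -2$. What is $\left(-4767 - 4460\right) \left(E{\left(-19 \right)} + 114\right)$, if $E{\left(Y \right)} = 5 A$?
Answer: $-1005743$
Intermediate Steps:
$A = -1$ ($A = \frac{1}{2} \left(-2\right) = -1$)
$E{\left(Y \right)} = -5$ ($E{\left(Y \right)} = 5 \left(-1\right) = -5$)
$\left(-4767 - 4460\right) \left(E{\left(-19 \right)} + 114\right) = \left(-4767 - 4460\right) \left(-5 + 114\right) = \left(-9227\right) 109 = -1005743$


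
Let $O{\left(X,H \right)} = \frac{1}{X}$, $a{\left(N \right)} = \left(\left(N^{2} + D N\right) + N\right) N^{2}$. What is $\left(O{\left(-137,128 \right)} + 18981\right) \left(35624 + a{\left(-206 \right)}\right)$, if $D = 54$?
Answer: $\frac{3432652323736640}{137} \approx 2.5056 \cdot 10^{13}$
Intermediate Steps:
$a{\left(N \right)} = N^{2} \left(N^{2} + 55 N\right)$ ($a{\left(N \right)} = \left(\left(N^{2} + 54 N\right) + N\right) N^{2} = \left(N^{2} + 55 N\right) N^{2} = N^{2} \left(N^{2} + 55 N\right)$)
$\left(O{\left(-137,128 \right)} + 18981\right) \left(35624 + a{\left(-206 \right)}\right) = \left(\frac{1}{-137} + 18981\right) \left(35624 + \left(-206\right)^{3} \left(55 - 206\right)\right) = \left(- \frac{1}{137} + 18981\right) \left(35624 - -1320014216\right) = \frac{2600396 \left(35624 + 1320014216\right)}{137} = \frac{2600396}{137} \cdot 1320049840 = \frac{3432652323736640}{137}$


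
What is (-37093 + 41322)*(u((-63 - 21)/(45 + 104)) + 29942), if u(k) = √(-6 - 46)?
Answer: 126624718 + 8458*I*√13 ≈ 1.2662e+8 + 30496.0*I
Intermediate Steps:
u(k) = 2*I*√13 (u(k) = √(-52) = 2*I*√13)
(-37093 + 41322)*(u((-63 - 21)/(45 + 104)) + 29942) = (-37093 + 41322)*(2*I*√13 + 29942) = 4229*(29942 + 2*I*√13) = 126624718 + 8458*I*√13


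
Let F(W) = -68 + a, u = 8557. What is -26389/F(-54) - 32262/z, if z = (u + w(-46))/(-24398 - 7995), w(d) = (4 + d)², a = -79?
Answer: 153896616871/1517187 ≈ 1.0144e+5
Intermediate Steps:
F(W) = -147 (F(W) = -68 - 79 = -147)
z = -10321/32393 (z = (8557 + (4 - 46)²)/(-24398 - 7995) = (8557 + (-42)²)/(-32393) = (8557 + 1764)*(-1/32393) = 10321*(-1/32393) = -10321/32393 ≈ -0.31862)
-26389/F(-54) - 32262/z = -26389/(-147) - 32262/(-10321/32393) = -26389*(-1/147) - 32262*(-32393/10321) = 26389/147 + 1045062966/10321 = 153896616871/1517187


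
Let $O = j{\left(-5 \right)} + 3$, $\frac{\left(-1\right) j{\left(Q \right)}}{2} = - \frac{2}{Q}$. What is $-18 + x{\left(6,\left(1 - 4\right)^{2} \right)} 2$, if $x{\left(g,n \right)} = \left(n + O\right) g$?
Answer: $\frac{582}{5} \approx 116.4$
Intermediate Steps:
$j{\left(Q \right)} = \frac{4}{Q}$ ($j{\left(Q \right)} = - 2 \left(- \frac{2}{Q}\right) = \frac{4}{Q}$)
$O = \frac{11}{5}$ ($O = \frac{4}{-5} + 3 = 4 \left(- \frac{1}{5}\right) + 3 = - \frac{4}{5} + 3 = \frac{11}{5} \approx 2.2$)
$x{\left(g,n \right)} = g \left(\frac{11}{5} + n\right)$ ($x{\left(g,n \right)} = \left(n + \frac{11}{5}\right) g = \left(\frac{11}{5} + n\right) g = g \left(\frac{11}{5} + n\right)$)
$-18 + x{\left(6,\left(1 - 4\right)^{2} \right)} 2 = -18 + \frac{1}{5} \cdot 6 \left(11 + 5 \left(1 - 4\right)^{2}\right) 2 = -18 + \frac{1}{5} \cdot 6 \left(11 + 5 \left(-3\right)^{2}\right) 2 = -18 + \frac{1}{5} \cdot 6 \left(11 + 5 \cdot 9\right) 2 = -18 + \frac{1}{5} \cdot 6 \left(11 + 45\right) 2 = -18 + \frac{1}{5} \cdot 6 \cdot 56 \cdot 2 = -18 + \frac{336}{5} \cdot 2 = -18 + \frac{672}{5} = \frac{582}{5}$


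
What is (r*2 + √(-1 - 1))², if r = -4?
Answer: (8 - I*√2)² ≈ 62.0 - 22.627*I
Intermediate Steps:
(r*2 + √(-1 - 1))² = (-4*2 + √(-1 - 1))² = (-8 + √(-2))² = (-8 + I*√2)²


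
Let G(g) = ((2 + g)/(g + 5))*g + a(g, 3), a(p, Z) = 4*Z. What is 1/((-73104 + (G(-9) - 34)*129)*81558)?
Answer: -2/12718766205 ≈ -1.5725e-10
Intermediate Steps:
G(g) = 12 + g*(2 + g)/(5 + g) (G(g) = ((2 + g)/(g + 5))*g + 4*3 = ((2 + g)/(5 + g))*g + 12 = g*(2 + g)/(5 + g) + 12 = 12 + g*(2 + g)/(5 + g))
1/((-73104 + (G(-9) - 34)*129)*81558) = 1/(-73104 + ((60 + (-9)² + 14*(-9))/(5 - 9) - 34)*129*81558) = (1/81558)/(-73104 + ((60 + 81 - 126)/(-4) - 34)*129) = (1/81558)/(-73104 + (-¼*15 - 34)*129) = (1/81558)/(-73104 + (-15/4 - 34)*129) = (1/81558)/(-73104 - 151/4*129) = (1/81558)/(-73104 - 19479/4) = (1/81558)/(-311895/4) = -4/311895*1/81558 = -2/12718766205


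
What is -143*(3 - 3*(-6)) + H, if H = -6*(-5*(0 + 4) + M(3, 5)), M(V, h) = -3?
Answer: -2865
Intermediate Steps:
H = 138 (H = -6*(-5*(0 + 4) - 3) = -6*(-5*4 - 3) = -6*(-20 - 3) = -6*(-23) = 138)
-143*(3 - 3*(-6)) + H = -143*(3 - 3*(-6)) + 138 = -143*(3 + 18) + 138 = -143*21 + 138 = -3003 + 138 = -2865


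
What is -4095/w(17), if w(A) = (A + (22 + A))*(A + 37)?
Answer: -65/48 ≈ -1.3542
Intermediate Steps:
w(A) = (22 + 2*A)*(37 + A)
-4095/w(17) = -4095/(814 + 2*17² + 96*17) = -4095/(814 + 2*289 + 1632) = -4095/(814 + 578 + 1632) = -4095/3024 = -4095*1/3024 = -65/48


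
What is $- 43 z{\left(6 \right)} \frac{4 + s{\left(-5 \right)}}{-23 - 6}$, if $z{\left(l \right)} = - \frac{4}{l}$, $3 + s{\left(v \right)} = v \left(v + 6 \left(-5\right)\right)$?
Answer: $- \frac{15136}{87} \approx -173.98$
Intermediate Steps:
$s{\left(v \right)} = -3 + v \left(-30 + v\right)$ ($s{\left(v \right)} = -3 + v \left(v + 6 \left(-5\right)\right) = -3 + v \left(v - 30\right) = -3 + v \left(-30 + v\right)$)
$- 43 z{\left(6 \right)} \frac{4 + s{\left(-5 \right)}}{-23 - 6} = - 43 \left(- \frac{4}{6}\right) \frac{4 - \left(-147 - 25\right)}{-23 - 6} = - 43 \left(\left(-4\right) \frac{1}{6}\right) \frac{4 + \left(-3 + 25 + 150\right)}{-29} = \left(-43\right) \left(- \frac{2}{3}\right) \left(4 + 172\right) \left(- \frac{1}{29}\right) = \frac{86 \cdot 176 \left(- \frac{1}{29}\right)}{3} = \frac{86}{3} \left(- \frac{176}{29}\right) = - \frac{15136}{87}$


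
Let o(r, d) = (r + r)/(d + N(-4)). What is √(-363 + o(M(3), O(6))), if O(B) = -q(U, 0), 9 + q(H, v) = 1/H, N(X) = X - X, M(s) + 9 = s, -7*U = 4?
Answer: I*√673251/43 ≈ 19.082*I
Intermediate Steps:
U = -4/7 (U = -⅐*4 = -4/7 ≈ -0.57143)
M(s) = -9 + s
N(X) = 0
q(H, v) = -9 + 1/H
O(B) = 43/4 (O(B) = -(-9 + 1/(-4/7)) = -(-9 - 7/4) = -1*(-43/4) = 43/4)
o(r, d) = 2*r/d (o(r, d) = (r + r)/(d + 0) = (2*r)/d = 2*r/d)
√(-363 + o(M(3), O(6))) = √(-363 + 2*(-9 + 3)/(43/4)) = √(-363 + 2*(-6)*(4/43)) = √(-363 - 48/43) = √(-15657/43) = I*√673251/43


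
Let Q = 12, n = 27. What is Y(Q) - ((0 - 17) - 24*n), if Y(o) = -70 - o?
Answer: 583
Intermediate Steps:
Y(Q) - ((0 - 17) - 24*n) = (-70 - 1*12) - ((0 - 17) - 24*27) = (-70 - 12) - (-17 - 648) = -82 - 1*(-665) = -82 + 665 = 583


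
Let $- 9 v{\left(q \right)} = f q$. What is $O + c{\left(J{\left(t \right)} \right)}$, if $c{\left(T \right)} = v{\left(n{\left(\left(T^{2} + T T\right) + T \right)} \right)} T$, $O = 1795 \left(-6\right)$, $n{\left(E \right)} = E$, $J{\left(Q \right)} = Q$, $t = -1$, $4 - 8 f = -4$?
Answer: $- \frac{96929}{9} \approx -10770.0$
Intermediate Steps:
$f = 1$ ($f = \frac{1}{2} - - \frac{1}{2} = \frac{1}{2} + \frac{1}{2} = 1$)
$v{\left(q \right)} = - \frac{q}{9}$ ($v{\left(q \right)} = - \frac{1 q}{9} = - \frac{q}{9}$)
$O = -10770$
$c{\left(T \right)} = T \left(- \frac{2 T^{2}}{9} - \frac{T}{9}\right)$ ($c{\left(T \right)} = - \frac{\left(T^{2} + T T\right) + T}{9} T = - \frac{\left(T^{2} + T^{2}\right) + T}{9} T = - \frac{2 T^{2} + T}{9} T = - \frac{T + 2 T^{2}}{9} T = \left(- \frac{2 T^{2}}{9} - \frac{T}{9}\right) T = T \left(- \frac{2 T^{2}}{9} - \frac{T}{9}\right)$)
$O + c{\left(J{\left(t \right)} \right)} = -10770 + \frac{\left(-1\right)^{2} \left(-1 - -2\right)}{9} = -10770 + \frac{1}{9} \cdot 1 \left(-1 + 2\right) = -10770 + \frac{1}{9} \cdot 1 \cdot 1 = -10770 + \frac{1}{9} = - \frac{96929}{9}$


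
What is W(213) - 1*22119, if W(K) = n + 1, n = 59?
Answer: -22059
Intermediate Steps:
W(K) = 60 (W(K) = 59 + 1 = 60)
W(213) - 1*22119 = 60 - 1*22119 = 60 - 22119 = -22059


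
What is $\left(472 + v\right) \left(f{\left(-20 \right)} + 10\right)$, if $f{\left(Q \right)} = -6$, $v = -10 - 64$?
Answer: $1592$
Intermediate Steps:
$v = -74$ ($v = -10 - 64 = -74$)
$\left(472 + v\right) \left(f{\left(-20 \right)} + 10\right) = \left(472 - 74\right) \left(-6 + 10\right) = 398 \cdot 4 = 1592$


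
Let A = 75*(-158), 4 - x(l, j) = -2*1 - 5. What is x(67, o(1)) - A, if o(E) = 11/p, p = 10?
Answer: 11861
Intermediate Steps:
o(E) = 11/10
x(l, j) = 11 (x(l, j) = 4 - (-2*1 - 5) = 4 - (-2 - 5) = 4 - 1*(-7) = 4 + 7 = 11)
A = -11850
x(67, o(1)) - A = 11 - 1*(-11850) = 11 + 11850 = 11861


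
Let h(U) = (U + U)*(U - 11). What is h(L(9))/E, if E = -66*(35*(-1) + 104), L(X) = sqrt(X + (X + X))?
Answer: -3/253 + sqrt(3)/69 ≈ 0.013244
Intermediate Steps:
L(X) = sqrt(3)*sqrt(X) (L(X) = sqrt(X + 2*X) = sqrt(3*X) = sqrt(3)*sqrt(X))
h(U) = 2*U*(-11 + U) (h(U) = (2*U)*(-11 + U) = 2*U*(-11 + U))
E = -4554 (E = -66*(-35 + 104) = -66*69 = -4554)
h(L(9))/E = (2*(sqrt(3)*sqrt(9))*(-11 + sqrt(3)*sqrt(9)))/(-4554) = (2*(sqrt(3)*3)*(-11 + sqrt(3)*3))*(-1/4554) = (2*(3*sqrt(3))*(-11 + 3*sqrt(3)))*(-1/4554) = (6*sqrt(3)*(-11 + 3*sqrt(3)))*(-1/4554) = -sqrt(3)*(-11 + 3*sqrt(3))/759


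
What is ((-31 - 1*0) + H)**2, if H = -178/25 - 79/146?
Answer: 19912878769/13322500 ≈ 1494.7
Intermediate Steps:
H = -27963/3650 (H = -178*1/25 - 79*1/146 = -178/25 - 79/146 = -27963/3650 ≈ -7.6611)
((-31 - 1*0) + H)**2 = ((-31 - 1*0) - 27963/3650)**2 = ((-31 + 0) - 27963/3650)**2 = (-31 - 27963/3650)**2 = (-141113/3650)**2 = 19912878769/13322500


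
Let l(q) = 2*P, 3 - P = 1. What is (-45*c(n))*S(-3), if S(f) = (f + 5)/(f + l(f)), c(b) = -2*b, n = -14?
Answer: -2520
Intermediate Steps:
P = 2 (P = 3 - 1*1 = 3 - 1 = 2)
l(q) = 4 (l(q) = 2*2 = 4)
S(f) = (5 + f)/(4 + f) (S(f) = (f + 5)/(f + 4) = (5 + f)/(4 + f))
(-45*c(n))*S(-3) = (-(-90)*(-14))*((5 - 3)/(4 - 3)) = (-45*28)*(2/1) = -1260*2 = -2520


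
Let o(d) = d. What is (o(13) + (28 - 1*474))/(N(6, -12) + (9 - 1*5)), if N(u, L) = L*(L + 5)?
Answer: -433/88 ≈ -4.9205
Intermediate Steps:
N(u, L) = L*(5 + L)
(o(13) + (28 - 1*474))/(N(6, -12) + (9 - 1*5)) = (13 + (28 - 1*474))/(-12*(5 - 12) + (9 - 1*5)) = (13 + (28 - 474))/(-12*(-7) + (9 - 5)) = (13 - 446)/(84 + 4) = -433/88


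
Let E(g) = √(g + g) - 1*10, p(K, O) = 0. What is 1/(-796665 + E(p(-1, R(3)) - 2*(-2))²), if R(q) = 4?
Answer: -796557/634503051049 + 40*√2/634503051049 ≈ -1.2553e-6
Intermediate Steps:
E(g) = -10 + √2*√g (E(g) = √(2*g) - 10 = √2*√g - 10 = -10 + √2*√g)
1/(-796665 + E(p(-1, R(3)) - 2*(-2))²) = 1/(-796665 + (-10 + √2*√(0 - 2*(-2)))²) = 1/(-796665 + (-10 + √2*√(0 + 4))²) = 1/(-796665 + (-10 + √2*√4)²) = 1/(-796665 + (-10 + √2*2)²) = 1/(-796665 + (-10 + 2*√2)²)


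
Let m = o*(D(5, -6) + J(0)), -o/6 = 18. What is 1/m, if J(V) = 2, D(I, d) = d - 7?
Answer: 1/1188 ≈ 0.00084175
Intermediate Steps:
D(I, d) = -7 + d
o = -108 (o = -6*18 = -108)
m = 1188 (m = -108*((-7 - 6) + 2) = -108*(-13 + 2) = -108*(-11) = 1188)
1/m = 1/1188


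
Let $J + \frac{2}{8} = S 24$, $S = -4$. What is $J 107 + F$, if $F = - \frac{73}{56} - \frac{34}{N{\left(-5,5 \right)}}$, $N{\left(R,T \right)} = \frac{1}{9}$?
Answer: $- \frac{593939}{56} \approx -10606.0$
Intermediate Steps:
$N{\left(R,T \right)} = \frac{1}{9}$
$J = - \frac{385}{4}$ ($J = - \frac{1}{4} - 96 = - \frac{385}{4} \approx -96.25$)
$F = - \frac{17209}{56}$ ($F = - \frac{73}{56} - 34 \frac{1}{\frac{1}{9}} = \left(-73\right) \frac{1}{56} - 306 = - \frac{73}{56} - 306 = - \frac{17209}{56} \approx -307.3$)
$J 107 + F = \left(- \frac{385}{4}\right) 107 - \frac{17209}{56} = - \frac{41195}{4} - \frac{17209}{56} = - \frac{593939}{56}$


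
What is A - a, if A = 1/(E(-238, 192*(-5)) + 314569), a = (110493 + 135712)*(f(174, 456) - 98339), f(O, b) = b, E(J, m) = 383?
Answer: 7590117699092281/314952 ≈ 2.4099e+10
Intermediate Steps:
a = -24099284015 (a = (110493 + 135712)*(456 - 98339) = 246205*(-97883) = -24099284015)
A = 1/314952 (A = 1/(383 + 314569) = 1/314952 ≈ 3.1751e-6)
A - a = 1/314952 - 1*(-24099284015) = 1/314952 + 24099284015 = 7590117699092281/314952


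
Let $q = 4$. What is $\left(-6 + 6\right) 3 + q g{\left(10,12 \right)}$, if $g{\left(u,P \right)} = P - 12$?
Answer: $0$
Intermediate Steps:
$g{\left(u,P \right)} = -12 + P$
$\left(-6 + 6\right) 3 + q g{\left(10,12 \right)} = \left(-6 + 6\right) 3 + 4 \left(-12 + 12\right) = 0 \cdot 3 + 4 \cdot 0 = 0 + 0 = 0$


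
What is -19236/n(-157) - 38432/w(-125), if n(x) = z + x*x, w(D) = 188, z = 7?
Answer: -59449735/289708 ≈ -205.21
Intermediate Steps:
n(x) = 7 + x² (n(x) = 7 + x*x = 7 + x²)
-19236/n(-157) - 38432/w(-125) = -19236/(7 + (-157)²) - 38432/188 = -19236/(7 + 24649) - 38432*1/188 = -19236/24656 - 9608/47 = -19236*1/24656 - 9608/47 = -4809/6164 - 9608/47 = -59449735/289708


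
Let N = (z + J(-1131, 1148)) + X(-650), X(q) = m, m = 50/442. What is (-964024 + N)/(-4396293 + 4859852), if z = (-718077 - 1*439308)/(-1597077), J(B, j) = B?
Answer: -113551679522875/54538337055501 ≈ -2.0821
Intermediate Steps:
z = 385795/532359 (z = (-718077 - 439308)*(-1/1597077) = -1157385*(-1/1597077) = 385795/532359 ≈ 0.72469)
m = 25/221 (m = 50*(1/442) = 25/221 ≈ 0.11312)
X(q) = 25/221
N = -132965094739/117651339 (N = (385795/532359 - 1131) + 25/221 = -601712234/532359 + 25/221 = -132965094739/117651339 ≈ -1130.2)
(-964024 + N)/(-4396293 + 4859852) = (-964024 - 132965094739/117651339)/(-4396293 + 4859852) = -113551679522875/117651339/463559 = -113551679522875/117651339*1/463559 = -113551679522875/54538337055501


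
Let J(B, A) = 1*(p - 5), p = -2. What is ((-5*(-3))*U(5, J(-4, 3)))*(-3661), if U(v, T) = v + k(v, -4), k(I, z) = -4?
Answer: -54915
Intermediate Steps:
J(B, A) = -7 (J(B, A) = 1*(-2 - 5) = 1*(-7) = -7)
U(v, T) = -4 + v (U(v, T) = v - 4 = -4 + v)
((-5*(-3))*U(5, J(-4, 3)))*(-3661) = ((-5*(-3))*(-4 + 5))*(-3661) = (15*1)*(-3661) = 15*(-3661) = -54915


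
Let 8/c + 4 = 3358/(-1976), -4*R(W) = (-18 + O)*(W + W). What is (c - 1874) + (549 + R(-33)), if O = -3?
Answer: -18840241/11262 ≈ -1672.9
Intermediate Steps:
R(W) = 21*W/2 (R(W) = -(-18 - 3)*(W + W)/4 = -(-21)*2*W/4 = -(-21)*W/2 = 21*W/2)
c = -7904/5631 (c = 8/(-4 + 3358/(-1976)) = 8/(-4 + 3358*(-1/1976)) = 8/(-4 - 1679/988) = 8/(-5631/988) = 8*(-988/5631) = -7904/5631 ≈ -1.4037)
(c - 1874) + (549 + R(-33)) = (-7904/5631 - 1874) + (549 + (21/2)*(-33)) = -10560398/5631 + (549 - 693/2) = -10560398/5631 + 405/2 = -18840241/11262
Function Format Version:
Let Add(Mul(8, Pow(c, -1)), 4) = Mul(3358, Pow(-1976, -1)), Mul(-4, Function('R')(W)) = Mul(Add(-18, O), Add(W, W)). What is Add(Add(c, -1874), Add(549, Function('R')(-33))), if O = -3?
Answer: Rational(-18840241, 11262) ≈ -1672.9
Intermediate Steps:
Function('R')(W) = Mul(Rational(21, 2), W) (Function('R')(W) = Mul(Rational(-1, 4), Mul(Add(-18, -3), Add(W, W))) = Mul(Rational(-1, 4), Mul(-21, Mul(2, W))) = Mul(Rational(-1, 4), Mul(-42, W)) = Mul(Rational(21, 2), W))
c = Rational(-7904, 5631) (c = Mul(8, Pow(Add(-4, Mul(3358, Pow(-1976, -1))), -1)) = Mul(8, Pow(Add(-4, Mul(3358, Rational(-1, 1976))), -1)) = Mul(8, Pow(Add(-4, Rational(-1679, 988)), -1)) = Mul(8, Pow(Rational(-5631, 988), -1)) = Mul(8, Rational(-988, 5631)) = Rational(-7904, 5631) ≈ -1.4037)
Add(Add(c, -1874), Add(549, Function('R')(-33))) = Add(Add(Rational(-7904, 5631), -1874), Add(549, Mul(Rational(21, 2), -33))) = Add(Rational(-10560398, 5631), Add(549, Rational(-693, 2))) = Add(Rational(-10560398, 5631), Rational(405, 2)) = Rational(-18840241, 11262)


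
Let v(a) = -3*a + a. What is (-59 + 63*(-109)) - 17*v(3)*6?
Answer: -6314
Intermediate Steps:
v(a) = -2*a
(-59 + 63*(-109)) - 17*v(3)*6 = (-59 + 63*(-109)) - 17*(-2*3)*6 = (-59 - 6867) - 17*(-6)*6 = -6926 - (-102)*6 = -6926 - 1*(-612) = -6926 + 612 = -6314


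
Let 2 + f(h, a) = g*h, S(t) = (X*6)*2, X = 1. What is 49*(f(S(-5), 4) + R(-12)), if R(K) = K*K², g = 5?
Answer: -81830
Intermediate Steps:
R(K) = K³
S(t) = 12 (S(t) = (1*6)*2 = 6*2 = 12)
f(h, a) = -2 + 5*h
49*(f(S(-5), 4) + R(-12)) = 49*((-2 + 5*12) + (-12)³) = 49*((-2 + 60) - 1728) = 49*(58 - 1728) = 49*(-1670) = -81830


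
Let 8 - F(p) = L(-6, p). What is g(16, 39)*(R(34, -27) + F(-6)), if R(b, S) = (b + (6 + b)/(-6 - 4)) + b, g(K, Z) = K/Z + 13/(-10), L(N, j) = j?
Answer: -347/5 ≈ -69.400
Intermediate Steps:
g(K, Z) = -13/10 + K/Z (g(K, Z) = K/Z + 13*(-⅒) = K/Z - 13/10 = -13/10 + K/Z)
F(p) = 8 - p
R(b, S) = -⅗ + 19*b/10 (R(b, S) = (b + (6 + b)/(-10)) + b = (b + (6 + b)*(-⅒)) + b = (b + (-⅗ - b/10)) + b = (-⅗ + 9*b/10) + b = -⅗ + 19*b/10)
g(16, 39)*(R(34, -27) + F(-6)) = (-13/10 + 16/39)*((-⅗ + (19/10)*34) + (8 - 1*(-6))) = (-13/10 + 16*(1/39))*((-⅗ + 323/5) + (8 + 6)) = (-13/10 + 16/39)*(64 + 14) = -347/390*78 = -347/5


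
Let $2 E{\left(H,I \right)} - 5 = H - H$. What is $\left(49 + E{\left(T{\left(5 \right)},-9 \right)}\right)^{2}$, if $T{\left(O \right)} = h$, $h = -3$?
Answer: $\frac{10609}{4} \approx 2652.3$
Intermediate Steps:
$T{\left(O \right)} = -3$
$E{\left(H,I \right)} = \frac{5}{2}$ ($E{\left(H,I \right)} = \frac{5}{2} + \frac{H - H}{2} = \frac{5}{2} + \frac{1}{2} \cdot 0 = \frac{5}{2} + 0 = \frac{5}{2}$)
$\left(49 + E{\left(T{\left(5 \right)},-9 \right)}\right)^{2} = \left(49 + \frac{5}{2}\right)^{2} = \left(\frac{103}{2}\right)^{2} = \frac{10609}{4}$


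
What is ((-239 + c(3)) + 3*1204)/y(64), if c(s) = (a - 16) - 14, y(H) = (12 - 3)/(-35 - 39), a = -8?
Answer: -246790/9 ≈ -27421.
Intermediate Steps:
y(H) = -9/74 (y(H) = 9/(-74) = 9*(-1/74) = -9/74)
c(s) = -38 (c(s) = (-8 - 16) - 14 = -24 - 14 = -38)
((-239 + c(3)) + 3*1204)/y(64) = ((-239 - 38) + 3*1204)/(-9/74) = (-277 + 3612)*(-74/9) = 3335*(-74/9) = -246790/9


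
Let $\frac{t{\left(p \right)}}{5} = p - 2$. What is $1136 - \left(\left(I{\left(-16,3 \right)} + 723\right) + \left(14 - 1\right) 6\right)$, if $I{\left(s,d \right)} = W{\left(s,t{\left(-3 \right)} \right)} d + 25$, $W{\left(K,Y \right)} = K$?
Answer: $358$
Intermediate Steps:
$t{\left(p \right)} = -10 + 5 p$ ($t{\left(p \right)} = 5 \left(p - 2\right) = 5 \left(-2 + p\right) = -10 + 5 p$)
$I{\left(s,d \right)} = 25 + d s$ ($I{\left(s,d \right)} = s d + 25 = d s + 25 = 25 + d s$)
$1136 - \left(\left(I{\left(-16,3 \right)} + 723\right) + \left(14 - 1\right) 6\right) = 1136 - \left(\left(\left(25 + 3 \left(-16\right)\right) + 723\right) + \left(14 - 1\right) 6\right) = 1136 - \left(\left(\left(25 - 48\right) + 723\right) + 13 \cdot 6\right) = 1136 - \left(\left(-23 + 723\right) + 78\right) = 1136 - \left(700 + 78\right) = 1136 - 778 = 358$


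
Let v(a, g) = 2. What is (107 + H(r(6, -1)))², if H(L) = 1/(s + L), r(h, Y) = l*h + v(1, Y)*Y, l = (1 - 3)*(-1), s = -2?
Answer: 734449/64 ≈ 11476.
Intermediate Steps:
l = 2 (l = -2*(-1) = 2)
r(h, Y) = 2*Y + 2*h (r(h, Y) = 2*h + 2*Y = 2*Y + 2*h)
H(L) = 1/(-2 + L)
(107 + H(r(6, -1)))² = (107 + 1/(-2 + (2*(-1) + 2*6)))² = (107 + 1/(-2 + (-2 + 12)))² = (107 + 1/(-2 + 10))² = (107 + 1/8)² = (107 + ⅛)² = (857/8)² = 734449/64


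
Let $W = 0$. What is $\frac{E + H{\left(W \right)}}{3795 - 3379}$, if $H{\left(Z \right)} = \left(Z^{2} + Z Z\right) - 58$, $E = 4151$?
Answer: $\frac{4093}{416} \approx 9.8389$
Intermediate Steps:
$H{\left(Z \right)} = -58 + 2 Z^{2}$ ($H{\left(Z \right)} = \left(Z^{2} + Z^{2}\right) - 58 = 2 Z^{2} - 58 = -58 + 2 Z^{2}$)
$\frac{E + H{\left(W \right)}}{3795 - 3379} = \frac{4151 - \left(58 - 2 \cdot 0^{2}\right)}{3795 - 3379} = \frac{4151 + \left(-58 + 2 \cdot 0\right)}{416} = \left(4151 + \left(-58 + 0\right)\right) \frac{1}{416} = \left(4151 - 58\right) \frac{1}{416} = 4093 \cdot \frac{1}{416} = \frac{4093}{416}$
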